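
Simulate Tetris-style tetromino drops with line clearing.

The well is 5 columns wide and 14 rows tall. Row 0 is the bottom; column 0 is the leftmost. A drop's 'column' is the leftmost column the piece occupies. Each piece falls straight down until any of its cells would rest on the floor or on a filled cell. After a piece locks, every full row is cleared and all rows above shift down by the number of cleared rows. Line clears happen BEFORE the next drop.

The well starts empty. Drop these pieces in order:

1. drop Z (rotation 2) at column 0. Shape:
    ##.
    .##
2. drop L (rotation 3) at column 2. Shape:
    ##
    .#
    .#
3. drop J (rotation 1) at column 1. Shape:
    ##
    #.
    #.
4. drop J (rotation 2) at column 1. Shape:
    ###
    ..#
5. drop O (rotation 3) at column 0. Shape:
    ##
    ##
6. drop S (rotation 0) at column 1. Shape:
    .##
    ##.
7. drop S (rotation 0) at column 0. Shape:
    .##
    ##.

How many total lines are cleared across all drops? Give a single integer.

Drop 1: Z rot2 at col 0 lands with bottom-row=0; cleared 0 line(s) (total 0); column heights now [2 2 1 0 0], max=2
Drop 2: L rot3 at col 2 lands with bottom-row=0; cleared 0 line(s) (total 0); column heights now [2 2 3 3 0], max=3
Drop 3: J rot1 at col 1 lands with bottom-row=2; cleared 0 line(s) (total 0); column heights now [2 5 5 3 0], max=5
Drop 4: J rot2 at col 1 lands with bottom-row=4; cleared 0 line(s) (total 0); column heights now [2 6 6 6 0], max=6
Drop 5: O rot3 at col 0 lands with bottom-row=6; cleared 0 line(s) (total 0); column heights now [8 8 6 6 0], max=8
Drop 6: S rot0 at col 1 lands with bottom-row=8; cleared 0 line(s) (total 0); column heights now [8 9 10 10 0], max=10
Drop 7: S rot0 at col 0 lands with bottom-row=9; cleared 0 line(s) (total 0); column heights now [10 11 11 10 0], max=11

Answer: 0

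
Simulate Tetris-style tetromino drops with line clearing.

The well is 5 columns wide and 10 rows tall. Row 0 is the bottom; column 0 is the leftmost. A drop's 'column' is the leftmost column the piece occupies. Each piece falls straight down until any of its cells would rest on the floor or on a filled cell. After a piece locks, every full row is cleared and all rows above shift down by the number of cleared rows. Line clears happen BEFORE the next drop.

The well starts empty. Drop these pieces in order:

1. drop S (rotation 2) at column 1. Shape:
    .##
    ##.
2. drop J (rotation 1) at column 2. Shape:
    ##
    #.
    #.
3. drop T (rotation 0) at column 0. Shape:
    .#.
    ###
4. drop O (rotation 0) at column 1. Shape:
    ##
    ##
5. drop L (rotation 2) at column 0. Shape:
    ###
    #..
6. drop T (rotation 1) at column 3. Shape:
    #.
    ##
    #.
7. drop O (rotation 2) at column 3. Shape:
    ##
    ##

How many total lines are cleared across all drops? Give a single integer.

Drop 1: S rot2 at col 1 lands with bottom-row=0; cleared 0 line(s) (total 0); column heights now [0 1 2 2 0], max=2
Drop 2: J rot1 at col 2 lands with bottom-row=2; cleared 0 line(s) (total 0); column heights now [0 1 5 5 0], max=5
Drop 3: T rot0 at col 0 lands with bottom-row=5; cleared 0 line(s) (total 0); column heights now [6 7 6 5 0], max=7
Drop 4: O rot0 at col 1 lands with bottom-row=7; cleared 0 line(s) (total 0); column heights now [6 9 9 5 0], max=9
Drop 5: L rot2 at col 0 lands with bottom-row=8; cleared 0 line(s) (total 0); column heights now [10 10 10 5 0], max=10
Drop 6: T rot1 at col 3 lands with bottom-row=5; cleared 0 line(s) (total 0); column heights now [10 10 10 8 7], max=10
Drop 7: O rot2 at col 3 lands with bottom-row=8; cleared 2 line(s) (total 2); column heights now [6 8 8 8 7], max=8

Answer: 2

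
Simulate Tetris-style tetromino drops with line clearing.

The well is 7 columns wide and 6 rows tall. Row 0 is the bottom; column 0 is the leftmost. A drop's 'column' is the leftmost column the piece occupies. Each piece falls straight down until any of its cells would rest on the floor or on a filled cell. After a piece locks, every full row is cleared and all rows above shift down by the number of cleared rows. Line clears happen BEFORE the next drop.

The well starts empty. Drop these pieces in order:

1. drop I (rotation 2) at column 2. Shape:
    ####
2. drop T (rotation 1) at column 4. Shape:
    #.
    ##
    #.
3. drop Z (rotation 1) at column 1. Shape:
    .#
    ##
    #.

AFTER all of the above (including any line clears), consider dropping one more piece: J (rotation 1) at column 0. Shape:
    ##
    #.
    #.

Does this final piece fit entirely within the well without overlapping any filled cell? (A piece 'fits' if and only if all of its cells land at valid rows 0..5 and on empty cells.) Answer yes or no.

Drop 1: I rot2 at col 2 lands with bottom-row=0; cleared 0 line(s) (total 0); column heights now [0 0 1 1 1 1 0], max=1
Drop 2: T rot1 at col 4 lands with bottom-row=1; cleared 0 line(s) (total 0); column heights now [0 0 1 1 4 3 0], max=4
Drop 3: Z rot1 at col 1 lands with bottom-row=0; cleared 0 line(s) (total 0); column heights now [0 2 3 1 4 3 0], max=4
Test piece J rot1 at col 0 (width 2): heights before test = [0 2 3 1 4 3 0]; fits = True

Answer: yes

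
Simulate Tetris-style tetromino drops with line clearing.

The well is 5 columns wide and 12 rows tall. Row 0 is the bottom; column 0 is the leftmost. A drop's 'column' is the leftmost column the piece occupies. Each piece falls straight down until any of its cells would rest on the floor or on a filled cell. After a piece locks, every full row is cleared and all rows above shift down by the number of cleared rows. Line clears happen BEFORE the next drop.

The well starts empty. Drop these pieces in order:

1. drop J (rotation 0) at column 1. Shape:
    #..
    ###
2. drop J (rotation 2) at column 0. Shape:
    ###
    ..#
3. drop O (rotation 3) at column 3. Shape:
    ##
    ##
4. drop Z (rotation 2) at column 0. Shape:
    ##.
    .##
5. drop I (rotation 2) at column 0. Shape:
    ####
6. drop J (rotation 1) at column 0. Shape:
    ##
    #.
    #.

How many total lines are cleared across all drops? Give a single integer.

Answer: 1

Derivation:
Drop 1: J rot0 at col 1 lands with bottom-row=0; cleared 0 line(s) (total 0); column heights now [0 2 1 1 0], max=2
Drop 2: J rot2 at col 0 lands with bottom-row=1; cleared 0 line(s) (total 0); column heights now [3 3 3 1 0], max=3
Drop 3: O rot3 at col 3 lands with bottom-row=1; cleared 1 line(s) (total 1); column heights now [0 2 2 2 2], max=2
Drop 4: Z rot2 at col 0 lands with bottom-row=2; cleared 0 line(s) (total 1); column heights now [4 4 3 2 2], max=4
Drop 5: I rot2 at col 0 lands with bottom-row=4; cleared 0 line(s) (total 1); column heights now [5 5 5 5 2], max=5
Drop 6: J rot1 at col 0 lands with bottom-row=5; cleared 0 line(s) (total 1); column heights now [8 8 5 5 2], max=8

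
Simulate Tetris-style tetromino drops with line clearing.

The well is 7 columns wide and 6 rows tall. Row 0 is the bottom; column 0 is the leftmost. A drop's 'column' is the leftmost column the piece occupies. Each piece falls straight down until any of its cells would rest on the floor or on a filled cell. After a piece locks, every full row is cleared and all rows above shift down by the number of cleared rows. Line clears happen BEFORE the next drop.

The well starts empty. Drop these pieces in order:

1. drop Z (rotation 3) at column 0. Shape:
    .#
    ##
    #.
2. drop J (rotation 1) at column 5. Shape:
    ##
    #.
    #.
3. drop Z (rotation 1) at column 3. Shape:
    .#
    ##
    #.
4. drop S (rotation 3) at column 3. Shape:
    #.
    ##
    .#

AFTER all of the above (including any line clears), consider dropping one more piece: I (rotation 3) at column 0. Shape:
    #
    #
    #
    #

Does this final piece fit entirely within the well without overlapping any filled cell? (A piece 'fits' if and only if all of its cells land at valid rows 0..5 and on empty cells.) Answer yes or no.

Answer: yes

Derivation:
Drop 1: Z rot3 at col 0 lands with bottom-row=0; cleared 0 line(s) (total 0); column heights now [2 3 0 0 0 0 0], max=3
Drop 2: J rot1 at col 5 lands with bottom-row=0; cleared 0 line(s) (total 0); column heights now [2 3 0 0 0 3 3], max=3
Drop 3: Z rot1 at col 3 lands with bottom-row=0; cleared 0 line(s) (total 0); column heights now [2 3 0 2 3 3 3], max=3
Drop 4: S rot3 at col 3 lands with bottom-row=3; cleared 0 line(s) (total 0); column heights now [2 3 0 6 5 3 3], max=6
Test piece I rot3 at col 0 (width 1): heights before test = [2 3 0 6 5 3 3]; fits = True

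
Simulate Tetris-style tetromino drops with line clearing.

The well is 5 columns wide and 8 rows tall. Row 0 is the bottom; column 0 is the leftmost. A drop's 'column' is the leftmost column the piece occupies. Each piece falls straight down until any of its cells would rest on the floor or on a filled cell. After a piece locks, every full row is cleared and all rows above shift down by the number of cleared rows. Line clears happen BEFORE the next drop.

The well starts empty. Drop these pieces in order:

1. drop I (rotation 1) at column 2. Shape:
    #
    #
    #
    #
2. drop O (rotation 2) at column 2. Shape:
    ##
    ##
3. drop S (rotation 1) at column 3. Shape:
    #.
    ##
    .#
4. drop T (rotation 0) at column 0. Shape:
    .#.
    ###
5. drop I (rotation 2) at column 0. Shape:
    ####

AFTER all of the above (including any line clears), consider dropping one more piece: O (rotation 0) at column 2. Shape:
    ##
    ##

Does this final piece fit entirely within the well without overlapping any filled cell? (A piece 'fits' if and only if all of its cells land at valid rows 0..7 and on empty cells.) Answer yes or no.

Answer: no

Derivation:
Drop 1: I rot1 at col 2 lands with bottom-row=0; cleared 0 line(s) (total 0); column heights now [0 0 4 0 0], max=4
Drop 2: O rot2 at col 2 lands with bottom-row=4; cleared 0 line(s) (total 0); column heights now [0 0 6 6 0], max=6
Drop 3: S rot1 at col 3 lands with bottom-row=5; cleared 0 line(s) (total 0); column heights now [0 0 6 8 7], max=8
Drop 4: T rot0 at col 0 lands with bottom-row=6; cleared 1 line(s) (total 1); column heights now [0 7 6 7 6], max=7
Drop 5: I rot2 at col 0 lands with bottom-row=7; cleared 0 line(s) (total 1); column heights now [8 8 8 8 6], max=8
Test piece O rot0 at col 2 (width 2): heights before test = [8 8 8 8 6]; fits = False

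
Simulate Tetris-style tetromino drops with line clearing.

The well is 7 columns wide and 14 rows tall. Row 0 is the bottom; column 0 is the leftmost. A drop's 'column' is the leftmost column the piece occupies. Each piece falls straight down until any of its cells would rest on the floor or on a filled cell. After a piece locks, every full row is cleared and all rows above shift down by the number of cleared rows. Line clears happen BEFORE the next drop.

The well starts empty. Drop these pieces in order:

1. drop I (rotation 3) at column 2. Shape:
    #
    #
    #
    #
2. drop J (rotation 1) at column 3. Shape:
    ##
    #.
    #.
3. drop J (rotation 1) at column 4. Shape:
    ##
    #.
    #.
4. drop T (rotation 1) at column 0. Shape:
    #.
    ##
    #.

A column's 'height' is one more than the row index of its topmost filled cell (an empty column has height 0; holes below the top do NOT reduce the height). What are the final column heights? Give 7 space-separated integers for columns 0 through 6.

Answer: 3 2 4 3 6 6 0

Derivation:
Drop 1: I rot3 at col 2 lands with bottom-row=0; cleared 0 line(s) (total 0); column heights now [0 0 4 0 0 0 0], max=4
Drop 2: J rot1 at col 3 lands with bottom-row=0; cleared 0 line(s) (total 0); column heights now [0 0 4 3 3 0 0], max=4
Drop 3: J rot1 at col 4 lands with bottom-row=3; cleared 0 line(s) (total 0); column heights now [0 0 4 3 6 6 0], max=6
Drop 4: T rot1 at col 0 lands with bottom-row=0; cleared 0 line(s) (total 0); column heights now [3 2 4 3 6 6 0], max=6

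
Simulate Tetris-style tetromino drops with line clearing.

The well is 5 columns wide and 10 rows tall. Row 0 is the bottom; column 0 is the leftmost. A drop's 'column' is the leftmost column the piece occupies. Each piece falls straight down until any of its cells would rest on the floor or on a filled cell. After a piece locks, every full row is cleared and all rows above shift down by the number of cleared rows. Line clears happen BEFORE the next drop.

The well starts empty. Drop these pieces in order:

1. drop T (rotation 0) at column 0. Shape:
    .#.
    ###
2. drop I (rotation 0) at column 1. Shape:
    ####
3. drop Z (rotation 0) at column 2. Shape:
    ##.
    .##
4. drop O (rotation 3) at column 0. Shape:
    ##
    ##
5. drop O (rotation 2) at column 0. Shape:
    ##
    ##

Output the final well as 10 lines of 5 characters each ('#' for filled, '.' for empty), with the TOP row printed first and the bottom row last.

Answer: .....
.....
.....
##...
##...
####.
##.##
.####
.#...
###..

Derivation:
Drop 1: T rot0 at col 0 lands with bottom-row=0; cleared 0 line(s) (total 0); column heights now [1 2 1 0 0], max=2
Drop 2: I rot0 at col 1 lands with bottom-row=2; cleared 0 line(s) (total 0); column heights now [1 3 3 3 3], max=3
Drop 3: Z rot0 at col 2 lands with bottom-row=3; cleared 0 line(s) (total 0); column heights now [1 3 5 5 4], max=5
Drop 4: O rot3 at col 0 lands with bottom-row=3; cleared 0 line(s) (total 0); column heights now [5 5 5 5 4], max=5
Drop 5: O rot2 at col 0 lands with bottom-row=5; cleared 0 line(s) (total 0); column heights now [7 7 5 5 4], max=7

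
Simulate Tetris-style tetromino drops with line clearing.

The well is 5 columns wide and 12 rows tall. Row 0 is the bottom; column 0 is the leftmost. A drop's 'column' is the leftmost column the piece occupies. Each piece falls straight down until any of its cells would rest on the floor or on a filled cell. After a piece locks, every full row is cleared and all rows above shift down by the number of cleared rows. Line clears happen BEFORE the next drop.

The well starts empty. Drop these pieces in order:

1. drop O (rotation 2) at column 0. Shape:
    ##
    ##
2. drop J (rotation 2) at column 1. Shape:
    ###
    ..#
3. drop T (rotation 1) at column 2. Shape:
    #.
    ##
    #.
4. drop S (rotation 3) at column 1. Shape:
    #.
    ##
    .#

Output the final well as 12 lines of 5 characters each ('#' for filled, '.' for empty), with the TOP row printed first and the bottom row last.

Answer: .....
.....
.....
.#...
.##..
..#..
..#..
..##.
..#..
.###.
##.#.
##...

Derivation:
Drop 1: O rot2 at col 0 lands with bottom-row=0; cleared 0 line(s) (total 0); column heights now [2 2 0 0 0], max=2
Drop 2: J rot2 at col 1 lands with bottom-row=1; cleared 0 line(s) (total 0); column heights now [2 3 3 3 0], max=3
Drop 3: T rot1 at col 2 lands with bottom-row=3; cleared 0 line(s) (total 0); column heights now [2 3 6 5 0], max=6
Drop 4: S rot3 at col 1 lands with bottom-row=6; cleared 0 line(s) (total 0); column heights now [2 9 8 5 0], max=9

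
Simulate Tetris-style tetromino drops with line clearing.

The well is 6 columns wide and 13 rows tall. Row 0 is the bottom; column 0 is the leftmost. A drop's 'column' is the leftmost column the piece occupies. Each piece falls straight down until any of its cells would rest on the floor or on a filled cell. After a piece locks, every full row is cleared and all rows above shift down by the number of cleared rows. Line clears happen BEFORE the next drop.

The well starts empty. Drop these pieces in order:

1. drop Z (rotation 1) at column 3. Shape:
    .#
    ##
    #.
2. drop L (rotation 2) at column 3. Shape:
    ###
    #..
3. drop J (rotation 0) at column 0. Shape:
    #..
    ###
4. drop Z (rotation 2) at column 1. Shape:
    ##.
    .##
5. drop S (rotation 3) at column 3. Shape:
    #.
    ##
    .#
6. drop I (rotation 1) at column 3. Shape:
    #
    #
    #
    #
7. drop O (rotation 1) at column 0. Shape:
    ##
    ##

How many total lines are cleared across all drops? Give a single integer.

Answer: 0

Derivation:
Drop 1: Z rot1 at col 3 lands with bottom-row=0; cleared 0 line(s) (total 0); column heights now [0 0 0 2 3 0], max=3
Drop 2: L rot2 at col 3 lands with bottom-row=2; cleared 0 line(s) (total 0); column heights now [0 0 0 4 4 4], max=4
Drop 3: J rot0 at col 0 lands with bottom-row=0; cleared 0 line(s) (total 0); column heights now [2 1 1 4 4 4], max=4
Drop 4: Z rot2 at col 1 lands with bottom-row=4; cleared 0 line(s) (total 0); column heights now [2 6 6 5 4 4], max=6
Drop 5: S rot3 at col 3 lands with bottom-row=4; cleared 0 line(s) (total 0); column heights now [2 6 6 7 6 4], max=7
Drop 6: I rot1 at col 3 lands with bottom-row=7; cleared 0 line(s) (total 0); column heights now [2 6 6 11 6 4], max=11
Drop 7: O rot1 at col 0 lands with bottom-row=6; cleared 0 line(s) (total 0); column heights now [8 8 6 11 6 4], max=11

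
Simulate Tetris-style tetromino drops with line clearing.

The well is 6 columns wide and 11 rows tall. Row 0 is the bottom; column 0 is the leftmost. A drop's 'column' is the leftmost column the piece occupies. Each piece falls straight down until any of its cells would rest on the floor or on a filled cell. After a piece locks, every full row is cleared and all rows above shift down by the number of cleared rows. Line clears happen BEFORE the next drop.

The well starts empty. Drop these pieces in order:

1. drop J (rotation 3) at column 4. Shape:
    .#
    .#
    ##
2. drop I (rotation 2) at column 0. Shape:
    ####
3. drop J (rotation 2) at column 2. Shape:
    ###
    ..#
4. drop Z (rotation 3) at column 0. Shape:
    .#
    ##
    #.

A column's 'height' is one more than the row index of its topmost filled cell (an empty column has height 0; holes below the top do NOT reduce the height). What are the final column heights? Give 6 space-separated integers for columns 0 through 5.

Answer: 1 2 0 0 1 1

Derivation:
Drop 1: J rot3 at col 4 lands with bottom-row=0; cleared 0 line(s) (total 0); column heights now [0 0 0 0 1 3], max=3
Drop 2: I rot2 at col 0 lands with bottom-row=0; cleared 1 line(s) (total 1); column heights now [0 0 0 0 0 2], max=2
Drop 3: J rot2 at col 2 lands with bottom-row=0; cleared 0 line(s) (total 1); column heights now [0 0 2 2 2 2], max=2
Drop 4: Z rot3 at col 0 lands with bottom-row=0; cleared 1 line(s) (total 2); column heights now [1 2 0 0 1 1], max=2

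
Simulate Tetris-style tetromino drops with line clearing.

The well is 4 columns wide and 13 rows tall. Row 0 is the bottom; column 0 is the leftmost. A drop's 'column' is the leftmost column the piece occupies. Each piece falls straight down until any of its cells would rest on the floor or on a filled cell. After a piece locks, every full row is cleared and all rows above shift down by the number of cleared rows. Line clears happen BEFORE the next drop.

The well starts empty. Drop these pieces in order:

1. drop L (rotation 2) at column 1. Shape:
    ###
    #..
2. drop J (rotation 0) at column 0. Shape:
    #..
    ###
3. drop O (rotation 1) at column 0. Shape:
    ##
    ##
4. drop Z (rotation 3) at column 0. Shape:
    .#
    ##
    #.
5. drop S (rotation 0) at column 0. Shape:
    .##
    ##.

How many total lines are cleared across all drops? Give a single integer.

Drop 1: L rot2 at col 1 lands with bottom-row=0; cleared 0 line(s) (total 0); column heights now [0 2 2 2], max=2
Drop 2: J rot0 at col 0 lands with bottom-row=2; cleared 0 line(s) (total 0); column heights now [4 3 3 2], max=4
Drop 3: O rot1 at col 0 lands with bottom-row=4; cleared 0 line(s) (total 0); column heights now [6 6 3 2], max=6
Drop 4: Z rot3 at col 0 lands with bottom-row=6; cleared 0 line(s) (total 0); column heights now [8 9 3 2], max=9
Drop 5: S rot0 at col 0 lands with bottom-row=9; cleared 0 line(s) (total 0); column heights now [10 11 11 2], max=11

Answer: 0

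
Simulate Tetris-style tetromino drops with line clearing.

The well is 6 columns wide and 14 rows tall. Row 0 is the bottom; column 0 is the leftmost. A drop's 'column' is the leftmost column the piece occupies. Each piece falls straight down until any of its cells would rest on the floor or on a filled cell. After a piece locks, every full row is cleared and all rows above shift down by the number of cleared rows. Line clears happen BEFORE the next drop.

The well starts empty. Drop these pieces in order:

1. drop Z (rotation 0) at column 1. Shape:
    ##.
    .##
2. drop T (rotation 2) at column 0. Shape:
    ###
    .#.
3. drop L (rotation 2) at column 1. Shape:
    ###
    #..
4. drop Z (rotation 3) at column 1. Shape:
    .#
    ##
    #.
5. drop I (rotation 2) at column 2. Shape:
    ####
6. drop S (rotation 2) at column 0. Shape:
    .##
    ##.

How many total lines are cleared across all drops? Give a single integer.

Answer: 1

Derivation:
Drop 1: Z rot0 at col 1 lands with bottom-row=0; cleared 0 line(s) (total 0); column heights now [0 2 2 1 0 0], max=2
Drop 2: T rot2 at col 0 lands with bottom-row=2; cleared 0 line(s) (total 0); column heights now [4 4 4 1 0 0], max=4
Drop 3: L rot2 at col 1 lands with bottom-row=4; cleared 0 line(s) (total 0); column heights now [4 6 6 6 0 0], max=6
Drop 4: Z rot3 at col 1 lands with bottom-row=6; cleared 0 line(s) (total 0); column heights now [4 8 9 6 0 0], max=9
Drop 5: I rot2 at col 2 lands with bottom-row=9; cleared 0 line(s) (total 0); column heights now [4 8 10 10 10 10], max=10
Drop 6: S rot2 at col 0 lands with bottom-row=9; cleared 1 line(s) (total 1); column heights now [4 10 10 6 0 0], max=10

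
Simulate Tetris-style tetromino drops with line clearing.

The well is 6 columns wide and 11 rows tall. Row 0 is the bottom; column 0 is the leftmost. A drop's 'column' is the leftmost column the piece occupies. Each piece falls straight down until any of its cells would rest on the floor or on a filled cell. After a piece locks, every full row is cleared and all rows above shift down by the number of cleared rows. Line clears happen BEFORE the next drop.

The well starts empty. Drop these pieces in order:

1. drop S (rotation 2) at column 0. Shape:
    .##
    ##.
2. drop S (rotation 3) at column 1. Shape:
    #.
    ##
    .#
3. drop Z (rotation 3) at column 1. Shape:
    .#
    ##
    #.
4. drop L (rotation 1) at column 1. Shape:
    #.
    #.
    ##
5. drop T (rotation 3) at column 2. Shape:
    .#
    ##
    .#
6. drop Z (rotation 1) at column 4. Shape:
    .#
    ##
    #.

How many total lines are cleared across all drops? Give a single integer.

Answer: 0

Derivation:
Drop 1: S rot2 at col 0 lands with bottom-row=0; cleared 0 line(s) (total 0); column heights now [1 2 2 0 0 0], max=2
Drop 2: S rot3 at col 1 lands with bottom-row=2; cleared 0 line(s) (total 0); column heights now [1 5 4 0 0 0], max=5
Drop 3: Z rot3 at col 1 lands with bottom-row=5; cleared 0 line(s) (total 0); column heights now [1 7 8 0 0 0], max=8
Drop 4: L rot1 at col 1 lands with bottom-row=8; cleared 0 line(s) (total 0); column heights now [1 11 9 0 0 0], max=11
Drop 5: T rot3 at col 2 lands with bottom-row=8; cleared 0 line(s) (total 0); column heights now [1 11 10 11 0 0], max=11
Drop 6: Z rot1 at col 4 lands with bottom-row=0; cleared 0 line(s) (total 0); column heights now [1 11 10 11 2 3], max=11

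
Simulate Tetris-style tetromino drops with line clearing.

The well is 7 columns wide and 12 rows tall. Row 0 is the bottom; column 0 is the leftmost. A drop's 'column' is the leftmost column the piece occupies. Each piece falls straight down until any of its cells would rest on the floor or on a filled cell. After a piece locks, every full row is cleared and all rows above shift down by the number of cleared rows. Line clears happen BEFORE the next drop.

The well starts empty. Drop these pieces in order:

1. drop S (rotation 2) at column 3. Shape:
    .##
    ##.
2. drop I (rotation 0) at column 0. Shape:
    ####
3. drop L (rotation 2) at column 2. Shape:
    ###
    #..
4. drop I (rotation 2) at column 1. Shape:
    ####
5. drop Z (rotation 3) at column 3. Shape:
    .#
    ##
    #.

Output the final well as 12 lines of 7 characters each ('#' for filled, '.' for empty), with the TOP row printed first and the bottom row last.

Answer: .......
.......
.......
.......
....#..
...##..
...#...
.####..
..###..
..#....
######.
...##..

Derivation:
Drop 1: S rot2 at col 3 lands with bottom-row=0; cleared 0 line(s) (total 0); column heights now [0 0 0 1 2 2 0], max=2
Drop 2: I rot0 at col 0 lands with bottom-row=1; cleared 0 line(s) (total 0); column heights now [2 2 2 2 2 2 0], max=2
Drop 3: L rot2 at col 2 lands with bottom-row=2; cleared 0 line(s) (total 0); column heights now [2 2 4 4 4 2 0], max=4
Drop 4: I rot2 at col 1 lands with bottom-row=4; cleared 0 line(s) (total 0); column heights now [2 5 5 5 5 2 0], max=5
Drop 5: Z rot3 at col 3 lands with bottom-row=5; cleared 0 line(s) (total 0); column heights now [2 5 5 7 8 2 0], max=8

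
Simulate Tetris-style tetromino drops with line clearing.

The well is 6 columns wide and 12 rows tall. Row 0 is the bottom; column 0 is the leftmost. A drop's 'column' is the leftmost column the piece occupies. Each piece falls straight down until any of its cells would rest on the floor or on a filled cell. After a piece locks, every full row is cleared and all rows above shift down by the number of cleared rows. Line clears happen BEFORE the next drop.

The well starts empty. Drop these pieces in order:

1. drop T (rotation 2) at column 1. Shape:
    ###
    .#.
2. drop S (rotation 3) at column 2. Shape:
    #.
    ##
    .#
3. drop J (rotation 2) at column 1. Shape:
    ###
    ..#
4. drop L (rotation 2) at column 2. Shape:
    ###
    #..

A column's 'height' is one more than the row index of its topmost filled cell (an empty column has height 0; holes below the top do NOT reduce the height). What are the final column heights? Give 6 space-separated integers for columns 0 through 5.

Answer: 0 6 8 8 8 0

Derivation:
Drop 1: T rot2 at col 1 lands with bottom-row=0; cleared 0 line(s) (total 0); column heights now [0 2 2 2 0 0], max=2
Drop 2: S rot3 at col 2 lands with bottom-row=2; cleared 0 line(s) (total 0); column heights now [0 2 5 4 0 0], max=5
Drop 3: J rot2 at col 1 lands with bottom-row=4; cleared 0 line(s) (total 0); column heights now [0 6 6 6 0 0], max=6
Drop 4: L rot2 at col 2 lands with bottom-row=6; cleared 0 line(s) (total 0); column heights now [0 6 8 8 8 0], max=8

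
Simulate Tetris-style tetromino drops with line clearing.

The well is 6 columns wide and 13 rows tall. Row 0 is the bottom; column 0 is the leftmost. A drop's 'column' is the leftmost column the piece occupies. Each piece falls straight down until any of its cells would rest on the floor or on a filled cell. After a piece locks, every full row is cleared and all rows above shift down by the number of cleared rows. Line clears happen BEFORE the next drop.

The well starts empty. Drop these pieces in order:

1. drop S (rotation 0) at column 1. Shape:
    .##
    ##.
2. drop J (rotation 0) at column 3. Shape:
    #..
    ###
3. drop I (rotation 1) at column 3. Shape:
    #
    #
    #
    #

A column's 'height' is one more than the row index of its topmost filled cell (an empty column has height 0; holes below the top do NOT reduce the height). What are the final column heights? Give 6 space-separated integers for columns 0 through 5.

Answer: 0 1 2 8 3 3

Derivation:
Drop 1: S rot0 at col 1 lands with bottom-row=0; cleared 0 line(s) (total 0); column heights now [0 1 2 2 0 0], max=2
Drop 2: J rot0 at col 3 lands with bottom-row=2; cleared 0 line(s) (total 0); column heights now [0 1 2 4 3 3], max=4
Drop 3: I rot1 at col 3 lands with bottom-row=4; cleared 0 line(s) (total 0); column heights now [0 1 2 8 3 3], max=8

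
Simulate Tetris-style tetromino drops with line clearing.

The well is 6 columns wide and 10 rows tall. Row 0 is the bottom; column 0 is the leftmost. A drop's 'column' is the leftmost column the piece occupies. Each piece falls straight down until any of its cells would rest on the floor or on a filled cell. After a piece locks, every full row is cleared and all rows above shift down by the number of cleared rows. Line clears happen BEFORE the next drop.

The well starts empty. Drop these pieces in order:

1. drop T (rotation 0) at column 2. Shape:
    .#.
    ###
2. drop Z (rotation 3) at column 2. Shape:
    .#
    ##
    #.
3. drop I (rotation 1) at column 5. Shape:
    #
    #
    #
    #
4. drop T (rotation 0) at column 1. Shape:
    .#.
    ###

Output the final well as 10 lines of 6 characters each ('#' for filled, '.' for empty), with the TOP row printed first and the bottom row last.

Answer: ......
......
......
......
..#...
.###..
...#.#
..##.#
..##.#
..####

Derivation:
Drop 1: T rot0 at col 2 lands with bottom-row=0; cleared 0 line(s) (total 0); column heights now [0 0 1 2 1 0], max=2
Drop 2: Z rot3 at col 2 lands with bottom-row=1; cleared 0 line(s) (total 0); column heights now [0 0 3 4 1 0], max=4
Drop 3: I rot1 at col 5 lands with bottom-row=0; cleared 0 line(s) (total 0); column heights now [0 0 3 4 1 4], max=4
Drop 4: T rot0 at col 1 lands with bottom-row=4; cleared 0 line(s) (total 0); column heights now [0 5 6 5 1 4], max=6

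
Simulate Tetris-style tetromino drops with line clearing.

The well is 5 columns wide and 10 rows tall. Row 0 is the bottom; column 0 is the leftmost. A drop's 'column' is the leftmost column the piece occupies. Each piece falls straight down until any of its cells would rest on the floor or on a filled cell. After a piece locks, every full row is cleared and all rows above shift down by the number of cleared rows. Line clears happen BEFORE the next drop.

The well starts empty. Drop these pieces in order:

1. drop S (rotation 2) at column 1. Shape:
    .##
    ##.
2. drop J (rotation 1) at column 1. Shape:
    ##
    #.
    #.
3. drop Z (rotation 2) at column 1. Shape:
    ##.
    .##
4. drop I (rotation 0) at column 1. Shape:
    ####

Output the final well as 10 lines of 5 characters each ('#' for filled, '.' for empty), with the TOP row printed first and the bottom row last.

Drop 1: S rot2 at col 1 lands with bottom-row=0; cleared 0 line(s) (total 0); column heights now [0 1 2 2 0], max=2
Drop 2: J rot1 at col 1 lands with bottom-row=1; cleared 0 line(s) (total 0); column heights now [0 4 4 2 0], max=4
Drop 3: Z rot2 at col 1 lands with bottom-row=4; cleared 0 line(s) (total 0); column heights now [0 6 6 5 0], max=6
Drop 4: I rot0 at col 1 lands with bottom-row=6; cleared 0 line(s) (total 0); column heights now [0 7 7 7 7], max=7

Answer: .....
.....
.....
.####
.##..
..##.
.##..
.#...
.###.
.##..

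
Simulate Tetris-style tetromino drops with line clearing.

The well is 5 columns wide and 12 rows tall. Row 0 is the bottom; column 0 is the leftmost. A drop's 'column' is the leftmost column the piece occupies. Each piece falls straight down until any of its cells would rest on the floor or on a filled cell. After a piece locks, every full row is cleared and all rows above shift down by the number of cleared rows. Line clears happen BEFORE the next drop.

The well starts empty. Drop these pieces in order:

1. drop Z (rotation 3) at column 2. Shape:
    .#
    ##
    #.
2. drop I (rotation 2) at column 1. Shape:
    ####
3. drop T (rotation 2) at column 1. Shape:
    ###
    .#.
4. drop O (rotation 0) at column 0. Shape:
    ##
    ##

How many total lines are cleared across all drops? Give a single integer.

Answer: 0

Derivation:
Drop 1: Z rot3 at col 2 lands with bottom-row=0; cleared 0 line(s) (total 0); column heights now [0 0 2 3 0], max=3
Drop 2: I rot2 at col 1 lands with bottom-row=3; cleared 0 line(s) (total 0); column heights now [0 4 4 4 4], max=4
Drop 3: T rot2 at col 1 lands with bottom-row=4; cleared 0 line(s) (total 0); column heights now [0 6 6 6 4], max=6
Drop 4: O rot0 at col 0 lands with bottom-row=6; cleared 0 line(s) (total 0); column heights now [8 8 6 6 4], max=8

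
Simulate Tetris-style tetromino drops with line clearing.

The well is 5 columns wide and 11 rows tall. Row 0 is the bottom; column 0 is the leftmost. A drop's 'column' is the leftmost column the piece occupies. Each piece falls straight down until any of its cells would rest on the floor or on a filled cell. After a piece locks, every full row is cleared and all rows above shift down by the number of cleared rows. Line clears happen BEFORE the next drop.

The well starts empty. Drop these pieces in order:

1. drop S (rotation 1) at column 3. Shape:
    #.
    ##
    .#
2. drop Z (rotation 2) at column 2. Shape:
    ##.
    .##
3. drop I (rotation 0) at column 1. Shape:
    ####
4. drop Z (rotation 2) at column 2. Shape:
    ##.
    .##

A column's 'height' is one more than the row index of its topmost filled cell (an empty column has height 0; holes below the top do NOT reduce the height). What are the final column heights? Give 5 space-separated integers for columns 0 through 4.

Answer: 0 6 8 8 7

Derivation:
Drop 1: S rot1 at col 3 lands with bottom-row=0; cleared 0 line(s) (total 0); column heights now [0 0 0 3 2], max=3
Drop 2: Z rot2 at col 2 lands with bottom-row=3; cleared 0 line(s) (total 0); column heights now [0 0 5 5 4], max=5
Drop 3: I rot0 at col 1 lands with bottom-row=5; cleared 0 line(s) (total 0); column heights now [0 6 6 6 6], max=6
Drop 4: Z rot2 at col 2 lands with bottom-row=6; cleared 0 line(s) (total 0); column heights now [0 6 8 8 7], max=8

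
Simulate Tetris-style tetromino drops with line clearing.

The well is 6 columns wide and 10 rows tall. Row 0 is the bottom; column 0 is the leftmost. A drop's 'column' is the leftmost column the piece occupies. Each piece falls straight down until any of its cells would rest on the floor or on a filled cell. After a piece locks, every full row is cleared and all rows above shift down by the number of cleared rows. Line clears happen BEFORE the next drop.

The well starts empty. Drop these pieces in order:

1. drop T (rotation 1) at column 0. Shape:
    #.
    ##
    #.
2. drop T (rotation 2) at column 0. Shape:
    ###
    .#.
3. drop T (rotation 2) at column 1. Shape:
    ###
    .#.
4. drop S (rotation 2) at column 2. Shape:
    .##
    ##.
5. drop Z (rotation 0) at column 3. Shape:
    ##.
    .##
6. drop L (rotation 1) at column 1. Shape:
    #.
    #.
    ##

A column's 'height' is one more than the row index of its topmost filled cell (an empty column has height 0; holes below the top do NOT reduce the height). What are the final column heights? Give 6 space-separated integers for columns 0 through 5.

Answer: 4 10 8 10 10 9

Derivation:
Drop 1: T rot1 at col 0 lands with bottom-row=0; cleared 0 line(s) (total 0); column heights now [3 2 0 0 0 0], max=3
Drop 2: T rot2 at col 0 lands with bottom-row=2; cleared 0 line(s) (total 0); column heights now [4 4 4 0 0 0], max=4
Drop 3: T rot2 at col 1 lands with bottom-row=4; cleared 0 line(s) (total 0); column heights now [4 6 6 6 0 0], max=6
Drop 4: S rot2 at col 2 lands with bottom-row=6; cleared 0 line(s) (total 0); column heights now [4 6 7 8 8 0], max=8
Drop 5: Z rot0 at col 3 lands with bottom-row=8; cleared 0 line(s) (total 0); column heights now [4 6 7 10 10 9], max=10
Drop 6: L rot1 at col 1 lands with bottom-row=7; cleared 0 line(s) (total 0); column heights now [4 10 8 10 10 9], max=10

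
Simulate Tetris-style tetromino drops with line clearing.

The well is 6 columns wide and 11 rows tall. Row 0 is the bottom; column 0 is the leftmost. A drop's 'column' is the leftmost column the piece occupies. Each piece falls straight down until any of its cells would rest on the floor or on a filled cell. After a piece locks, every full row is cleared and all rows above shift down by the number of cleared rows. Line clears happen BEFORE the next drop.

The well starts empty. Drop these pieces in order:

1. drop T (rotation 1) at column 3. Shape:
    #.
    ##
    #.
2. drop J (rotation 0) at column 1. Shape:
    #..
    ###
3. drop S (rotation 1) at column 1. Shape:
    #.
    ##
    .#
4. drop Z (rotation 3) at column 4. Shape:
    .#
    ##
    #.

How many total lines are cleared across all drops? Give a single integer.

Drop 1: T rot1 at col 3 lands with bottom-row=0; cleared 0 line(s) (total 0); column heights now [0 0 0 3 2 0], max=3
Drop 2: J rot0 at col 1 lands with bottom-row=3; cleared 0 line(s) (total 0); column heights now [0 5 4 4 2 0], max=5
Drop 3: S rot1 at col 1 lands with bottom-row=4; cleared 0 line(s) (total 0); column heights now [0 7 6 4 2 0], max=7
Drop 4: Z rot3 at col 4 lands with bottom-row=2; cleared 0 line(s) (total 0); column heights now [0 7 6 4 4 5], max=7

Answer: 0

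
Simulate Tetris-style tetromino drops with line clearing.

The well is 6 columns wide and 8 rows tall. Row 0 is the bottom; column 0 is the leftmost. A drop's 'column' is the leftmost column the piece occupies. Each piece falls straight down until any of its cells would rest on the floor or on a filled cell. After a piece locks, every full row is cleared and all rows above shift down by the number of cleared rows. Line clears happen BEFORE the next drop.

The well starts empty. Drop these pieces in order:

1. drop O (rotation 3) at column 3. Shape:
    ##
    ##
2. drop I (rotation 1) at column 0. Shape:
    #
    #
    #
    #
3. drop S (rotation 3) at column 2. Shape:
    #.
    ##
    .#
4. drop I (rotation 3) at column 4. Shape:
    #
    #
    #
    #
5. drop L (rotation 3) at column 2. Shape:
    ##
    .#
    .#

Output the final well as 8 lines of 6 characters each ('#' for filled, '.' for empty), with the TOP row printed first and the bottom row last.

Drop 1: O rot3 at col 3 lands with bottom-row=0; cleared 0 line(s) (total 0); column heights now [0 0 0 2 2 0], max=2
Drop 2: I rot1 at col 0 lands with bottom-row=0; cleared 0 line(s) (total 0); column heights now [4 0 0 2 2 0], max=4
Drop 3: S rot3 at col 2 lands with bottom-row=2; cleared 0 line(s) (total 0); column heights now [4 0 5 4 2 0], max=5
Drop 4: I rot3 at col 4 lands with bottom-row=2; cleared 0 line(s) (total 0); column heights now [4 0 5 4 6 0], max=6
Drop 5: L rot3 at col 2 lands with bottom-row=4; cleared 0 line(s) (total 0); column heights now [4 0 7 7 6 0], max=7

Answer: ......
..##..
...##.
..###.
#.###.
#..##.
#..##.
#..##.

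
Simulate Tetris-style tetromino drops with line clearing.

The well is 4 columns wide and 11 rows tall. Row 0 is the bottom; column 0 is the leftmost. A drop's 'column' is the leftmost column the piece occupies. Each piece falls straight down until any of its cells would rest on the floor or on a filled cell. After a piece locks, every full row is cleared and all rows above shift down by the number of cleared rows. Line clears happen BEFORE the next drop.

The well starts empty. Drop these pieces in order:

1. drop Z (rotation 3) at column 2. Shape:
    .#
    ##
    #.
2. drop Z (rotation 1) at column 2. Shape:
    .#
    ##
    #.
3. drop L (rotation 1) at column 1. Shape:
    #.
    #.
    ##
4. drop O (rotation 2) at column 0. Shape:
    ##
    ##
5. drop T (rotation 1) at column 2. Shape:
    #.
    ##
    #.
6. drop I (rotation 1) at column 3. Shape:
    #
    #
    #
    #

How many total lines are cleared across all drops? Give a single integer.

Drop 1: Z rot3 at col 2 lands with bottom-row=0; cleared 0 line(s) (total 0); column heights now [0 0 2 3], max=3
Drop 2: Z rot1 at col 2 lands with bottom-row=2; cleared 0 line(s) (total 0); column heights now [0 0 4 5], max=5
Drop 3: L rot1 at col 1 lands with bottom-row=4; cleared 0 line(s) (total 0); column heights now [0 7 5 5], max=7
Drop 4: O rot2 at col 0 lands with bottom-row=7; cleared 0 line(s) (total 0); column heights now [9 9 5 5], max=9
Drop 5: T rot1 at col 2 lands with bottom-row=5; cleared 0 line(s) (total 0); column heights now [9 9 8 7], max=9
Drop 6: I rot1 at col 3 lands with bottom-row=7; cleared 1 line(s) (total 1); column heights now [8 8 7 10], max=10

Answer: 1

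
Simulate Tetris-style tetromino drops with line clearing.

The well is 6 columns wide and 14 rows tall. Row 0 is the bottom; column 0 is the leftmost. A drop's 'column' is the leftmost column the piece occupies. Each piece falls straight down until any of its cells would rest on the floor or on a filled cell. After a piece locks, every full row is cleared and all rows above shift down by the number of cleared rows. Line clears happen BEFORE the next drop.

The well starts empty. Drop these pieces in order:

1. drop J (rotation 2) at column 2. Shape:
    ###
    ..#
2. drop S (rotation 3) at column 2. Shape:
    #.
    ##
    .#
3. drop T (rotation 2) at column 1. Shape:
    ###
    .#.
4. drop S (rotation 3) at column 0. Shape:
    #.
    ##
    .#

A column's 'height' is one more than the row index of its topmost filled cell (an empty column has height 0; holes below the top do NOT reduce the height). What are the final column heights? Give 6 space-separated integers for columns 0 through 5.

Drop 1: J rot2 at col 2 lands with bottom-row=0; cleared 0 line(s) (total 0); column heights now [0 0 2 2 2 0], max=2
Drop 2: S rot3 at col 2 lands with bottom-row=2; cleared 0 line(s) (total 0); column heights now [0 0 5 4 2 0], max=5
Drop 3: T rot2 at col 1 lands with bottom-row=5; cleared 0 line(s) (total 0); column heights now [0 7 7 7 2 0], max=7
Drop 4: S rot3 at col 0 lands with bottom-row=7; cleared 0 line(s) (total 0); column heights now [10 9 7 7 2 0], max=10

Answer: 10 9 7 7 2 0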